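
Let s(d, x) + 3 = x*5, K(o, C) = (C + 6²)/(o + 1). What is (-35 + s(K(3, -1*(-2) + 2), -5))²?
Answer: 3969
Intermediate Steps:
K(o, C) = (36 + C)/(1 + o) (K(o, C) = (C + 36)/(1 + o) = (36 + C)/(1 + o))
s(d, x) = -3 + 5*x (s(d, x) = -3 + x*5 = -3 + 5*x)
(-35 + s(K(3, -1*(-2) + 2), -5))² = (-35 + (-3 + 5*(-5)))² = (-35 + (-3 - 25))² = (-35 - 28)² = (-63)² = 3969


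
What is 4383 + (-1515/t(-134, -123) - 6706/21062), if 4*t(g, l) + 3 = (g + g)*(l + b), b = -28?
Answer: 373511720288/85227383 ≈ 4382.5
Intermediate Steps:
t(g, l) = -¾ + g*(-28 + l)/2 (t(g, l) = -¾ + ((g + g)*(l - 28))/4 = -¾ + ((2*g)*(-28 + l))/4 = -¾ + (2*g*(-28 + l))/4 = -¾ + g*(-28 + l)/2)
4383 + (-1515/t(-134, -123) - 6706/21062) = 4383 + (-1515/(-¾ - 14*(-134) + (½)*(-134)*(-123)) - 6706/21062) = 4383 + (-1515/(-¾ + 1876 + 8241) - 6706*1/21062) = 4383 + (-1515/40465/4 - 3353/10531) = 4383 + (-1515*4/40465 - 3353/10531) = 4383 + (-1212/8093 - 3353/10531) = 4383 - 39899401/85227383 = 373511720288/85227383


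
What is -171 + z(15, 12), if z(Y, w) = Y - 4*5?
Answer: -176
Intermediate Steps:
z(Y, w) = -20 + Y (z(Y, w) = Y - 20 = -20 + Y)
-171 + z(15, 12) = -171 + (-20 + 15) = -171 - 5 = -176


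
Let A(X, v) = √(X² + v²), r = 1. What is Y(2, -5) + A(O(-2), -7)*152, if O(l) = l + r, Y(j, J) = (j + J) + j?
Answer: -1 + 760*√2 ≈ 1073.8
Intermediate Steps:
Y(j, J) = J + 2*j (Y(j, J) = (J + j) + j = J + 2*j)
O(l) = 1 + l (O(l) = l + 1 = 1 + l)
Y(2, -5) + A(O(-2), -7)*152 = (-5 + 2*2) + √((1 - 2)² + (-7)²)*152 = (-5 + 4) + √((-1)² + 49)*152 = -1 + √(1 + 49)*152 = -1 + √50*152 = -1 + (5*√2)*152 = -1 + 760*√2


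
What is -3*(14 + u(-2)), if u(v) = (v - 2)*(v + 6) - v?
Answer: 0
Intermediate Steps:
u(v) = -v + (-2 + v)*(6 + v) (u(v) = (-2 + v)*(6 + v) - v = -v + (-2 + v)*(6 + v))
-3*(14 + u(-2)) = -3*(14 + (-12 + (-2)² + 3*(-2))) = -3*(14 + (-12 + 4 - 6)) = -3*(14 - 14) = -3*0 = 0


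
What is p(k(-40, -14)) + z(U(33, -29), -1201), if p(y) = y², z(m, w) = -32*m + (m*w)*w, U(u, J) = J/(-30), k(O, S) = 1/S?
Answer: 4099212713/2940 ≈ 1.3943e+6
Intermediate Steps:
U(u, J) = -J/30 (U(u, J) = J*(-1/30) = -J/30)
z(m, w) = -32*m + m*w²
p(k(-40, -14)) + z(U(33, -29), -1201) = (1/(-14))² + (-1/30*(-29))*(-32 + (-1201)²) = (-1/14)² + 29*(-32 + 1442401)/30 = 1/196 + (29/30)*1442369 = 1/196 + 41828701/30 = 4099212713/2940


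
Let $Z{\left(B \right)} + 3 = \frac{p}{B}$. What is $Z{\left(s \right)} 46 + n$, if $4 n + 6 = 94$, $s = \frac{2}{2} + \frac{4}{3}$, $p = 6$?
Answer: $\frac{16}{7} \approx 2.2857$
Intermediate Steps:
$s = \frac{7}{3}$ ($s = 2 \cdot \frac{1}{2} + 4 \cdot \frac{1}{3} = 1 + \frac{4}{3} = \frac{7}{3} \approx 2.3333$)
$Z{\left(B \right)} = -3 + \frac{6}{B}$
$n = 22$ ($n = - \frac{3}{2} + \frac{1}{4} \cdot 94 = - \frac{3}{2} + \frac{47}{2} = 22$)
$Z{\left(s \right)} 46 + n = \left(-3 + \frac{6}{\frac{7}{3}}\right) 46 + 22 = \left(-3 + 6 \cdot \frac{3}{7}\right) 46 + 22 = \left(-3 + \frac{18}{7}\right) 46 + 22 = \left(- \frac{3}{7}\right) 46 + 22 = - \frac{138}{7} + 22 = \frac{16}{7}$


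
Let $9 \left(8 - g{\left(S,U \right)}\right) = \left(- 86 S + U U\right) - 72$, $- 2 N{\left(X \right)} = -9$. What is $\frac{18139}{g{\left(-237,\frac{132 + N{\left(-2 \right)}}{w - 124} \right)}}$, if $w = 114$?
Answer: $- \frac{21766800}{2723243} \approx -7.993$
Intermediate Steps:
$N{\left(X \right)} = \frac{9}{2}$ ($N{\left(X \right)} = \left(- \frac{1}{2}\right) \left(-9\right) = \frac{9}{2}$)
$g{\left(S,U \right)} = 16 - \frac{U^{2}}{9} + \frac{86 S}{9}$ ($g{\left(S,U \right)} = 8 - \frac{\left(- 86 S + U U\right) - 72}{9} = 8 - \frac{\left(- 86 S + U^{2}\right) - 72}{9} = 8 - \frac{\left(U^{2} - 86 S\right) - 72}{9} = 8 - \frac{-72 + U^{2} - 86 S}{9} = 8 + \left(8 - \frac{U^{2}}{9} + \frac{86 S}{9}\right) = 16 - \frac{U^{2}}{9} + \frac{86 S}{9}$)
$\frac{18139}{g{\left(-237,\frac{132 + N{\left(-2 \right)}}{w - 124} \right)}} = \frac{18139}{16 - \frac{\left(\frac{132 + \frac{9}{2}}{114 - 124}\right)^{2}}{9} + \frac{86}{9} \left(-237\right)} = \frac{18139}{16 - \frac{\left(\frac{273}{2 \left(-10\right)}\right)^{2}}{9} - \frac{6794}{3}} = \frac{18139}{16 - \frac{\left(\frac{273}{2} \left(- \frac{1}{10}\right)\right)^{2}}{9} - \frac{6794}{3}} = \frac{18139}{16 - \frac{\left(- \frac{273}{20}\right)^{2}}{9} - \frac{6794}{3}} = \frac{18139}{16 - \frac{8281}{400} - \frac{6794}{3}} = \frac{18139}{- \frac{2723243}{1200}} = 18139 \left(- \frac{1200}{2723243}\right) = - \frac{21766800}{2723243}$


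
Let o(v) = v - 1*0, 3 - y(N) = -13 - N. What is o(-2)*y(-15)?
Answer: -2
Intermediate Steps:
y(N) = 16 + N (y(N) = 3 - (-13 - N) = 3 + (13 + N) = 16 + N)
o(v) = v (o(v) = v + 0 = v)
o(-2)*y(-15) = -2*(16 - 15) = -2*1 = -2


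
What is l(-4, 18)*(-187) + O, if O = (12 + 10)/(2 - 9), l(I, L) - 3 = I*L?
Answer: 90299/7 ≈ 12900.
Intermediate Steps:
l(I, L) = 3 + I*L
O = -22/7 (O = 22/(-7) = 22*(-⅐) = -22/7 ≈ -3.1429)
l(-4, 18)*(-187) + O = (3 - 4*18)*(-187) - 22/7 = (3 - 72)*(-187) - 22/7 = -69*(-187) - 22/7 = 12903 - 22/7 = 90299/7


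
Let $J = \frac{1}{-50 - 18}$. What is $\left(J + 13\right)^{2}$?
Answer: $\frac{779689}{4624} \approx 168.62$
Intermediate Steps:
$J = - \frac{1}{68}$ ($J = \frac{1}{-68} = - \frac{1}{68} \approx -0.014706$)
$\left(J + 13\right)^{2} = \left(- \frac{1}{68} + 13\right)^{2} = \left(\frac{883}{68}\right)^{2} = \frac{779689}{4624}$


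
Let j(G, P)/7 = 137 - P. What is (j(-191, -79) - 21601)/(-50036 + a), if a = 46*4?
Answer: 20089/49852 ≈ 0.40297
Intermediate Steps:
j(G, P) = 959 - 7*P (j(G, P) = 7*(137 - P) = 959 - 7*P)
a = 184
(j(-191, -79) - 21601)/(-50036 + a) = ((959 - 7*(-79)) - 21601)/(-50036 + 184) = ((959 + 553) - 21601)/(-49852) = (1512 - 21601)*(-1/49852) = -20089*(-1/49852) = 20089/49852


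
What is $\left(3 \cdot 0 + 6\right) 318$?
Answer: $1908$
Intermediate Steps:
$\left(3 \cdot 0 + 6\right) 318 = \left(0 + 6\right) 318 = 6 \cdot 318 = 1908$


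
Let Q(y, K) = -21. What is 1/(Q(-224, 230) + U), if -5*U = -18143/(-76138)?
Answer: -380690/8012633 ≈ -0.047511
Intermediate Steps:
U = -18143/380690 (U = -(-18143)/(5*(-76138)) = -(-18143)*(-1)/(5*76138) = -1/5*18143/76138 = -18143/380690 ≈ -0.047658)
1/(Q(-224, 230) + U) = 1/(-21 - 18143/380690) = 1/(-8012633/380690) = -380690/8012633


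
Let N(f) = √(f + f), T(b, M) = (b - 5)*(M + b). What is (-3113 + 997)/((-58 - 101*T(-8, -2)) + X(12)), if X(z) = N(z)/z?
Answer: 167434848/1043540063 + 2116*√6/1043540063 ≈ 0.16045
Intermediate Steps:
T(b, M) = (-5 + b)*(M + b)
N(f) = √2*√f (N(f) = √(2*f) = √2*√f)
X(z) = √2/√z (X(z) = (√2*√z)/z = √2/√z)
(-3113 + 997)/((-58 - 101*T(-8, -2)) + X(12)) = (-3113 + 997)/((-58 - 101*((-8)² - 5*(-2) - 5*(-8) - 2*(-8))) + √2/√12) = -2116/((-58 - 101*(64 + 10 + 40 + 16)) + √2*(√3/6)) = -2116/((-58 - 101*130) + √6/6) = -2116/((-58 - 13130) + √6/6) = -2116/(-13188 + √6/6)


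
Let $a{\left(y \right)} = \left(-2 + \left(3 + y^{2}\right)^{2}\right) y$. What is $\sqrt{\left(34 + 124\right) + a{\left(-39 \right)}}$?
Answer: $2 i \sqrt{22645057} \approx 9517.4 i$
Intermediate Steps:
$a{\left(y \right)} = y \left(-2 + \left(3 + y^{2}\right)^{2}\right)$
$\sqrt{\left(34 + 124\right) + a{\left(-39 \right)}} = \sqrt{\left(34 + 124\right) - 39 \left(-2 + \left(3 + \left(-39\right)^{2}\right)^{2}\right)} = \sqrt{158 - 39 \left(-2 + \left(3 + 1521\right)^{2}\right)} = \sqrt{158 - 39 \left(-2 + 1524^{2}\right)} = \sqrt{158 - 39 \left(-2 + 2322576\right)} = \sqrt{158 - 90580386} = \sqrt{-90580228} = 2 i \sqrt{22645057}$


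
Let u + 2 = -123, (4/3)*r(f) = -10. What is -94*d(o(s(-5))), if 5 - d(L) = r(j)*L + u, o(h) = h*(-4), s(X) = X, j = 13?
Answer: -26320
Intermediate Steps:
r(f) = -15/2 (r(f) = (¾)*(-10) = -15/2)
u = -125 (u = -2 - 123 = -125)
o(h) = -4*h
d(L) = 130 + 15*L/2 (d(L) = 5 - (-15*L/2 - 125) = 5 - (-125 - 15*L/2) = 5 + (125 + 15*L/2) = 130 + 15*L/2)
-94*d(o(s(-5))) = -94*(130 + 15*(-4*(-5))/2) = -94*(130 + (15/2)*20) = -94*(130 + 150) = -94*280 = -26320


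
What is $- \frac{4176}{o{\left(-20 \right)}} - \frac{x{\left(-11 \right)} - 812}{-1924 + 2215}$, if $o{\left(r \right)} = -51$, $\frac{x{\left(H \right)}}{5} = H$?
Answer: $\frac{139937}{1649} \approx 84.862$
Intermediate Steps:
$x{\left(H \right)} = 5 H$
$- \frac{4176}{o{\left(-20 \right)}} - \frac{x{\left(-11 \right)} - 812}{-1924 + 2215} = - \frac{4176}{-51} - \frac{5 \left(-11\right) - 812}{-1924 + 2215} = \left(-4176\right) \left(- \frac{1}{51}\right) - \frac{-55 - 812}{291} = \frac{1392}{17} - \left(-867\right) \frac{1}{291} = \frac{1392}{17} - - \frac{289}{97} = \frac{1392}{17} + \frac{289}{97} = \frac{139937}{1649}$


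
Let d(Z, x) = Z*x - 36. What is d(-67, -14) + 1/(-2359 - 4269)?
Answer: 5978455/6628 ≈ 902.00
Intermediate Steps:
d(Z, x) = -36 + Z*x
d(-67, -14) + 1/(-2359 - 4269) = (-36 - 67*(-14)) + 1/(-2359 - 4269) = (-36 + 938) + 1/(-6628) = 902 - 1/6628 = 5978455/6628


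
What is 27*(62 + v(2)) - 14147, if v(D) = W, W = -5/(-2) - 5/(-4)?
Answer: -49487/4 ≈ -12372.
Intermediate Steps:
W = 15/4 (W = -5*(-½) - 5*(-¼) = 5/2 + 5/4 = 15/4 ≈ 3.7500)
v(D) = 15/4
27*(62 + v(2)) - 14147 = 27*(62 + 15/4) - 14147 = 27*(263/4) - 14147 = 7101/4 - 14147 = -49487/4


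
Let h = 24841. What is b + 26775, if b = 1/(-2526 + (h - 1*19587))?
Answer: 73042201/2728 ≈ 26775.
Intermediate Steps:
b = 1/2728 (b = 1/(-2526 + (24841 - 1*19587)) = 1/(-2526 + (24841 - 19587)) = 1/(-2526 + 5254) = 1/2728 ≈ 0.00036657)
b + 26775 = 1/2728 + 26775 = 73042201/2728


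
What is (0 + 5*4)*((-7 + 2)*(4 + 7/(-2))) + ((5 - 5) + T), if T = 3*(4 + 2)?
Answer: -32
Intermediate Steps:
T = 18 (T = 3*6 = 18)
(0 + 5*4)*((-7 + 2)*(4 + 7/(-2))) + ((5 - 5) + T) = (0 + 5*4)*((-7 + 2)*(4 + 7/(-2))) + ((5 - 5) + 18) = (0 + 20)*(-5*(4 + 7*(-½))) + (0 + 18) = 20*(-5*(4 - 7/2)) + 18 = 20*(-5*½) + 18 = 20*(-5/2) + 18 = -50 + 18 = -32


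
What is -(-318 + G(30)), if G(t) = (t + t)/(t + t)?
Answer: 317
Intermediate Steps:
G(t) = 1 (G(t) = (2*t)/((2*t)) = (2*t)*(1/(2*t)) = 1)
-(-318 + G(30)) = -(-318 + 1) = -1*(-317) = 317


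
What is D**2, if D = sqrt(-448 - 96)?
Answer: -544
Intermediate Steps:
D = 4*I*sqrt(34) (D = sqrt(-544) = 4*I*sqrt(34) ≈ 23.324*I)
D**2 = (4*I*sqrt(34))**2 = -544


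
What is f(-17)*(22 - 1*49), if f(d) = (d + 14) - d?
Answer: -378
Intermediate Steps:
f(d) = 14 (f(d) = (14 + d) - d = 14)
f(-17)*(22 - 1*49) = 14*(22 - 1*49) = 14*(22 - 49) = 14*(-27) = -378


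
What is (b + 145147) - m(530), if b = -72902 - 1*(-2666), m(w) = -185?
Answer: 75096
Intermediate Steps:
b = -70236 (b = -72902 + 2666 = -70236)
(b + 145147) - m(530) = (-70236 + 145147) - 1*(-185) = 74911 + 185 = 75096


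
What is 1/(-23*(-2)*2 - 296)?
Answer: -1/204 ≈ -0.0049020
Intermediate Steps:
1/(-23*(-2)*2 - 296) = 1/(46*2 - 296) = 1/(92 - 296) = 1/(-204) = -1/204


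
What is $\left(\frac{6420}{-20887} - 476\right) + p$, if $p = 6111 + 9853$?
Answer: $\frac{323491436}{20887} \approx 15488.0$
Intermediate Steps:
$p = 15964$
$\left(\frac{6420}{-20887} - 476\right) + p = \left(\frac{6420}{-20887} - 476\right) + 15964 = \left(6420 \left(- \frac{1}{20887}\right) - 476\right) + 15964 = \left(- \frac{6420}{20887} - 476\right) + 15964 = - \frac{9948632}{20887} + 15964 = \frac{323491436}{20887}$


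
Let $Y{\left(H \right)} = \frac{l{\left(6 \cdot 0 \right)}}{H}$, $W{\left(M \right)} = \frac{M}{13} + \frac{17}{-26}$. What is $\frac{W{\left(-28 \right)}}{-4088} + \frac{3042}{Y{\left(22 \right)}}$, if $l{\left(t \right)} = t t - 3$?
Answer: $- \frac{32480447}{1456} \approx -22308.0$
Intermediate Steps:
$W{\left(M \right)} = - \frac{17}{26} + \frac{M}{13}$ ($W{\left(M \right)} = M \frac{1}{13} + 17 \left(- \frac{1}{26}\right) = \frac{M}{13} - \frac{17}{26} = - \frac{17}{26} + \frac{M}{13}$)
$l{\left(t \right)} = -3 + t^{2}$ ($l{\left(t \right)} = t^{2} - 3 = -3 + t^{2}$)
$Y{\left(H \right)} = - \frac{3}{H}$ ($Y{\left(H \right)} = \frac{-3 + \left(6 \cdot 0\right)^{2}}{H} = \frac{-3 + 0^{2}}{H} = \frac{-3 + 0}{H} = - \frac{3}{H}$)
$\frac{W{\left(-28 \right)}}{-4088} + \frac{3042}{Y{\left(22 \right)}} = \frac{- \frac{17}{26} + \frac{1}{13} \left(-28\right)}{-4088} + \frac{3042}{\left(-3\right) \frac{1}{22}} = \left(- \frac{17}{26} - \frac{28}{13}\right) \left(- \frac{1}{4088}\right) + \frac{3042}{\left(-3\right) \frac{1}{22}} = \left(- \frac{73}{26}\right) \left(- \frac{1}{4088}\right) + \frac{3042}{- \frac{3}{22}} = \frac{1}{1456} + 3042 \left(- \frac{22}{3}\right) = \frac{1}{1456} - 22308 = - \frac{32480447}{1456}$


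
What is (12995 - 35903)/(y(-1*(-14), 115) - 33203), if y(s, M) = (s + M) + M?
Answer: 996/1433 ≈ 0.69505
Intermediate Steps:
y(s, M) = s + 2*M (y(s, M) = (M + s) + M = s + 2*M)
(12995 - 35903)/(y(-1*(-14), 115) - 33203) = (12995 - 35903)/((-1*(-14) + 2*115) - 33203) = -22908/((14 + 230) - 33203) = -22908/(244 - 33203) = -22908/(-32959) = -22908*(-1/32959) = 996/1433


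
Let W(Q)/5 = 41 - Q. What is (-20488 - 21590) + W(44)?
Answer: -42093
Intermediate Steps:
W(Q) = 205 - 5*Q (W(Q) = 5*(41 - Q) = 205 - 5*Q)
(-20488 - 21590) + W(44) = (-20488 - 21590) + (205 - 5*44) = -42078 + (205 - 220) = -42078 - 15 = -42093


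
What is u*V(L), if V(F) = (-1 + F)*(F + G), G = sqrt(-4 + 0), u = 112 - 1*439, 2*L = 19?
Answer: -105621/4 - 5559*I ≈ -26405.0 - 5559.0*I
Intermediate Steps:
L = 19/2 (L = (1/2)*19 = 19/2 ≈ 9.5000)
u = -327 (u = 112 - 439 = -327)
G = 2*I (G = sqrt(-4) = 2*I ≈ 2.0*I)
V(F) = (-1 + F)*(F + 2*I)
u*V(L) = -327*((19/2)**2 - 1*19/2 - 2*I + 2*I*(19/2)) = -327*(361/4 - 19/2 - 2*I + 19*I) = -327*(323/4 + 17*I) = -105621/4 - 5559*I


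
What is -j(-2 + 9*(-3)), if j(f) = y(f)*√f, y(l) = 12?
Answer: -12*I*√29 ≈ -64.622*I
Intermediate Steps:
j(f) = 12*√f
-j(-2 + 9*(-3)) = -12*√(-2 + 9*(-3)) = -12*√(-2 - 27) = -12*√(-29) = -12*I*√29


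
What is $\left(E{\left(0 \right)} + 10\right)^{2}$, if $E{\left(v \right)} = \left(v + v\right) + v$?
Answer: $100$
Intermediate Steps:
$E{\left(v \right)} = 3 v$ ($E{\left(v \right)} = 2 v + v = 3 v$)
$\left(E{\left(0 \right)} + 10\right)^{2} = \left(3 \cdot 0 + 10\right)^{2} = \left(0 + 10\right)^{2} = 10^{2} = 100$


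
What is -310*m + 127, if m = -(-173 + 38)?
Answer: -41723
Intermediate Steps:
m = 135 (m = -1*(-135) = 135)
-310*m + 127 = -310*135 + 127 = -41850 + 127 = -41723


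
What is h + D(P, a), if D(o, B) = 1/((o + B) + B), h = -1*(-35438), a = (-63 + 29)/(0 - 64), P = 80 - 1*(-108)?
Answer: 107199966/3025 ≈ 35438.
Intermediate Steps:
P = 188 (P = 80 + 108 = 188)
a = 17/32 (a = -34/(-64) = -34*(-1/64) = 17/32 ≈ 0.53125)
h = 35438
D(o, B) = 1/(o + 2*B) (D(o, B) = 1/((B + o) + B) = 1/(o + 2*B))
h + D(P, a) = 35438 + 1/(188 + 2*(17/32)) = 35438 + 1/(188 + 17/16) = 35438 + 1/(3025/16) = 35438 + 16/3025 = 107199966/3025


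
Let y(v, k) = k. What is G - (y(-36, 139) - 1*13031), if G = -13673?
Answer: -781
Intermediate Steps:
G - (y(-36, 139) - 1*13031) = -13673 - (139 - 1*13031) = -13673 - (139 - 13031) = -13673 - 1*(-12892) = -13673 + 12892 = -781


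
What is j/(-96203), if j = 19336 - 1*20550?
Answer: 1214/96203 ≈ 0.012619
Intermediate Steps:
j = -1214 (j = 19336 - 20550 = -1214)
j/(-96203) = -1214/(-96203) = -1214*(-1/96203) = 1214/96203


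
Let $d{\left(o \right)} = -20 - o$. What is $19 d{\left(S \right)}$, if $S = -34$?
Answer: $266$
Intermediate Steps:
$19 d{\left(S \right)} = 19 \left(-20 - -34\right) = 19 \left(-20 + 34\right) = 19 \cdot 14 = 266$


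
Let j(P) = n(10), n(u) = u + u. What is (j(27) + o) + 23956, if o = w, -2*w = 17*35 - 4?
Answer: 47361/2 ≈ 23681.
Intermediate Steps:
n(u) = 2*u
j(P) = 20 (j(P) = 2*10 = 20)
w = -591/2 (w = -(17*35 - 4)/2 = -(595 - 4)/2 = -½*591 = -591/2 ≈ -295.50)
o = -591/2 ≈ -295.50
(j(27) + o) + 23956 = (20 - 591/2) + 23956 = -551/2 + 23956 = 47361/2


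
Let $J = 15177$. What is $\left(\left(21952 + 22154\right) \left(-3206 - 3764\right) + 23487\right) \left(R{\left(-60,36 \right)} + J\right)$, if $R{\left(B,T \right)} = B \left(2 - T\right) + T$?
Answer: $-5303491680249$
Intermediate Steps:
$R{\left(B,T \right)} = T + B \left(2 - T\right)$
$\left(\left(21952 + 22154\right) \left(-3206 - 3764\right) + 23487\right) \left(R{\left(-60,36 \right)} + J\right) = \left(\left(21952 + 22154\right) \left(-3206 - 3764\right) + 23487\right) \left(\left(36 + 2 \left(-60\right) - \left(-60\right) 36\right) + 15177\right) = \left(44106 \left(-6970\right) + 23487\right) \left(\left(36 - 120 + 2160\right) + 15177\right) = \left(-307418820 + 23487\right) \left(2076 + 15177\right) = \left(-307395333\right) 17253 = -5303491680249$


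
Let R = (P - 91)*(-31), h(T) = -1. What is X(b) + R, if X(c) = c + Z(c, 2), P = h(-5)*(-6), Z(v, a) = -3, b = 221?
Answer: 2853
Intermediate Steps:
P = 6 (P = -1*(-6) = 6)
R = 2635 (R = (6 - 91)*(-31) = -85*(-31) = 2635)
X(c) = -3 + c (X(c) = c - 3 = -3 + c)
X(b) + R = (-3 + 221) + 2635 = 218 + 2635 = 2853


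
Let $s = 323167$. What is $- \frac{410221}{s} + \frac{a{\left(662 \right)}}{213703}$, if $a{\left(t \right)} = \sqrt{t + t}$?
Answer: $- \frac{410221}{323167} + \frac{2 \sqrt{331}}{213703} \approx -1.2692$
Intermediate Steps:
$a{\left(t \right)} = \sqrt{2} \sqrt{t}$ ($a{\left(t \right)} = \sqrt{2 t} = \sqrt{2} \sqrt{t}$)
$- \frac{410221}{s} + \frac{a{\left(662 \right)}}{213703} = - \frac{410221}{323167} + \frac{\sqrt{2} \sqrt{662}}{213703} = \left(-410221\right) \frac{1}{323167} + 2 \sqrt{331} \cdot \frac{1}{213703} = - \frac{410221}{323167} + \frac{2 \sqrt{331}}{213703}$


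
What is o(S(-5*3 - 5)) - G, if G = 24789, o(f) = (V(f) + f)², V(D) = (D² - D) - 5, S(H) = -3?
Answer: -24773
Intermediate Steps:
V(D) = -5 + D² - D
o(f) = (-5 + f²)² (o(f) = ((-5 + f² - f) + f)² = (-5 + f²)²)
o(S(-5*3 - 5)) - G = (-5 + (-3)²)² - 1*24789 = (-5 + 9)² - 24789 = 4² - 24789 = 16 - 24789 = -24773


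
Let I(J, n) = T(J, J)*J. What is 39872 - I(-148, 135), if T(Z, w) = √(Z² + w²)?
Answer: 39872 + 21904*√2 ≈ 70849.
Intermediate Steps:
I(J, n) = J*√2*√(J²) (I(J, n) = √(J² + J²)*J = √(2*J²)*J = (√2*√(J²))*J = J*√2*√(J²))
39872 - I(-148, 135) = 39872 - (-148)*√2*√((-148)²) = 39872 - (-148)*√2*√21904 = 39872 - (-148)*√2*148 = 39872 - (-21904)*√2 = 39872 + 21904*√2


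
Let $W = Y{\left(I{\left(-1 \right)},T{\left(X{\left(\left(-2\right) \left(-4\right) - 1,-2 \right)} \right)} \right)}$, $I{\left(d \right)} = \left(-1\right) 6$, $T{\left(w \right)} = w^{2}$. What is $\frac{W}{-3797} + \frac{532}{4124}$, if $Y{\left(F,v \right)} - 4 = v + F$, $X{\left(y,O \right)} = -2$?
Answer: $\frac{502939}{3914707} \approx 0.12847$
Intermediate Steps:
$I{\left(d \right)} = -6$
$Y{\left(F,v \right)} = 4 + F + v$ ($Y{\left(F,v \right)} = 4 + \left(v + F\right) = 4 + \left(F + v\right) = 4 + F + v$)
$W = 2$ ($W = 4 - 6 + \left(-2\right)^{2} = 4 - 6 + 4 = 2$)
$\frac{W}{-3797} + \frac{532}{4124} = \frac{2}{-3797} + \frac{532}{4124} = 2 \left(- \frac{1}{3797}\right) + 532 \cdot \frac{1}{4124} = - \frac{2}{3797} + \frac{133}{1031} = \frac{502939}{3914707}$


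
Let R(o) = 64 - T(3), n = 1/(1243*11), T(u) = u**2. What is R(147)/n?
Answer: 752015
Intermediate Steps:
n = 1/13673 ≈ 7.3137e-5
R(o) = 55 (R(o) = 64 - 1*3**2 = 64 - 1*9 = 64 - 9 = 55)
R(147)/n = 55/(1/13673) = 55*13673 = 752015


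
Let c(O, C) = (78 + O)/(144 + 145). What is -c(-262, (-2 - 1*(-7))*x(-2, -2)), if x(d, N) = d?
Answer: 184/289 ≈ 0.63668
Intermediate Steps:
c(O, C) = 78/289 + O/289 (c(O, C) = (78 + O)/289 = (78 + O)*(1/289) = 78/289 + O/289)
-c(-262, (-2 - 1*(-7))*x(-2, -2)) = -(78/289 + (1/289)*(-262)) = -(78/289 - 262/289) = -1*(-184/289) = 184/289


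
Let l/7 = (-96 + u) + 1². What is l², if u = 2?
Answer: 423801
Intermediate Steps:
l = -651 (l = 7*((-96 + 2) + 1²) = 7*(-94 + 1) = 7*(-93) = -651)
l² = (-651)² = 423801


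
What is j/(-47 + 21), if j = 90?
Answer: -45/13 ≈ -3.4615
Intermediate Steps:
j/(-47 + 21) = 90/(-47 + 21) = 90/(-26) = 90*(-1/26) = -45/13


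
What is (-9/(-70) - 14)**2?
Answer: 942841/4900 ≈ 192.42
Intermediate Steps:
(-9/(-70) - 14)**2 = (-9*(-1/70) - 14)**2 = (9/70 - 14)**2 = (-971/70)**2 = 942841/4900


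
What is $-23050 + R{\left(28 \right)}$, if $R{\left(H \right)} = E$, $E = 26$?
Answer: $-23024$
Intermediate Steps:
$R{\left(H \right)} = 26$
$-23050 + R{\left(28 \right)} = -23050 + 26 = -23024$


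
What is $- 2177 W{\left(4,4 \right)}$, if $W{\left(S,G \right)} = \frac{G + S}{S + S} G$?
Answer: $-8708$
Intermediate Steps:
$W{\left(S,G \right)} = \frac{G \left(G + S\right)}{2 S}$ ($W{\left(S,G \right)} = \frac{G + S}{2 S} G = \frac{G \left(G + S\right)}{2 S}$)
$- 2177 W{\left(4,4 \right)} = - 2177 \cdot \frac{1}{2} \cdot 4 \cdot \frac{1}{4} \left(4 + 4\right) = - 2177 \cdot \frac{1}{2} \cdot 4 \cdot \frac{1}{4} \cdot 8 = \left(-2177\right) 4 = -8708$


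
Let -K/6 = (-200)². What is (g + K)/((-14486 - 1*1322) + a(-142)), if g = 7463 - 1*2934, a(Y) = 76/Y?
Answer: 16718441/1122406 ≈ 14.895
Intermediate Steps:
g = 4529 (g = 7463 - 2934 = 4529)
K = -240000 (K = -6*(-200)² = -6*40000 = -240000)
(g + K)/((-14486 - 1*1322) + a(-142)) = (4529 - 240000)/((-14486 - 1*1322) + 76/(-142)) = -235471/((-14486 - 1322) + 76*(-1/142)) = -235471/(-15808 - 38/71) = -235471/(-1122406/71) = -235471*(-71/1122406) = 16718441/1122406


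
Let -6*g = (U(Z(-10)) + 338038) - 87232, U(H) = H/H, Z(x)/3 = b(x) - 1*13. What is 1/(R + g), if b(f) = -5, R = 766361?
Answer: 6/4347359 ≈ 1.3801e-6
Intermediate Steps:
Z(x) = -54 (Z(x) = 3*(-5 - 1*13) = 3*(-5 - 13) = 3*(-18) = -54)
U(H) = 1
g = -250807/6 (g = -((1 + 338038) - 87232)/6 = -(338039 - 87232)/6 = -⅙*250807 = -250807/6 ≈ -41801.)
1/(R + g) = 1/(766361 - 250807/6) = 1/(4347359/6) = 6/4347359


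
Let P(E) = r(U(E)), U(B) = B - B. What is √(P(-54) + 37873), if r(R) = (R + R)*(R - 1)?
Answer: 11*√313 ≈ 194.61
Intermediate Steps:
U(B) = 0
r(R) = 2*R*(-1 + R) (r(R) = (2*R)*(-1 + R) = 2*R*(-1 + R))
P(E) = 0 (P(E) = 2*0*(-1 + 0) = 2*0*(-1) = 0)
√(P(-54) + 37873) = √(0 + 37873) = √37873 = 11*√313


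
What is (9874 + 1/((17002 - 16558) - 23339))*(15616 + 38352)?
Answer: 12200288278672/22895 ≈ 5.3288e+8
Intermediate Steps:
(9874 + 1/((17002 - 16558) - 23339))*(15616 + 38352) = (9874 + 1/(444 - 23339))*53968 = (9874 + 1/(-22895))*53968 = (9874 - 1/22895)*53968 = (226065229/22895)*53968 = 12200288278672/22895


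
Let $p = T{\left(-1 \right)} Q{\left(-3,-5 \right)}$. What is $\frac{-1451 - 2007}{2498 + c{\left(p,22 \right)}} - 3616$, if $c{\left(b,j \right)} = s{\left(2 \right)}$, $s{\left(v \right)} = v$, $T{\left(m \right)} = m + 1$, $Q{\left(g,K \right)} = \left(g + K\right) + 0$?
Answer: $- \frac{4521729}{1250} \approx -3617.4$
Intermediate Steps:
$Q{\left(g,K \right)} = K + g$ ($Q{\left(g,K \right)} = \left(K + g\right) + 0 = K + g$)
$T{\left(m \right)} = 1 + m$
$p = 0$ ($p = \left(1 - 1\right) \left(-5 - 3\right) = 0 \left(-8\right) = 0$)
$c{\left(b,j \right)} = 2$
$\frac{-1451 - 2007}{2498 + c{\left(p,22 \right)}} - 3616 = \frac{-1451 - 2007}{2498 + 2} - 3616 = - \frac{3458}{2500} - 3616 = \left(-3458\right) \frac{1}{2500} - 3616 = - \frac{1729}{1250} - 3616 = - \frac{4521729}{1250}$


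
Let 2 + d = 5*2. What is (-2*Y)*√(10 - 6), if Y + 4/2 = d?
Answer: -24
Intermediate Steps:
d = 8 (d = -2 + 5*2 = -2 + 10 = 8)
Y = 6 (Y = -2 + 8 = 6)
(-2*Y)*√(10 - 6) = (-2*6)*√(10 - 6) = -12*√4 = -12*2 = -24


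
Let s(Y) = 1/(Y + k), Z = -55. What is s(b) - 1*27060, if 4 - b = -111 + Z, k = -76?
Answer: -2543639/94 ≈ -27060.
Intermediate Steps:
b = 170 (b = 4 - (-111 - 55) = 4 - 1*(-166) = 4 + 166 = 170)
s(Y) = 1/(-76 + Y) (s(Y) = 1/(Y - 76) = 1/(-76 + Y))
s(b) - 1*27060 = 1/(-76 + 170) - 1*27060 = 1/94 - 27060 = -2543639/94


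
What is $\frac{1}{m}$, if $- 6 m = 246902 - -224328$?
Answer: $- \frac{3}{235615} \approx -1.2733 \cdot 10^{-5}$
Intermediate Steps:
$m = - \frac{235615}{3}$ ($m = - \frac{246902 - -224328}{6} = - \frac{246902 + 224328}{6} = \left(- \frac{1}{6}\right) 471230 = - \frac{235615}{3} \approx -78538.0$)
$\frac{1}{m} = \frac{1}{- \frac{235615}{3}} = - \frac{3}{235615}$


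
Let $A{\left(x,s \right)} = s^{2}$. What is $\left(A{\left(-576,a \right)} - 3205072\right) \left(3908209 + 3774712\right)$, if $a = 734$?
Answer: $-20485095189036$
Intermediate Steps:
$\left(A{\left(-576,a \right)} - 3205072\right) \left(3908209 + 3774712\right) = \left(734^{2} - 3205072\right) \left(3908209 + 3774712\right) = \left(538756 - 3205072\right) 7682921 = \left(-2666316\right) 7682921 = -20485095189036$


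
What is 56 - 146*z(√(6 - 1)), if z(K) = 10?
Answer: -1404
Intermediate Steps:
56 - 146*z(√(6 - 1)) = 56 - 146*10 = 56 - 1460 = -1404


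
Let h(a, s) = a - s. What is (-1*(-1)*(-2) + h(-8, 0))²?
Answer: 100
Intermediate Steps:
(-1*(-1)*(-2) + h(-8, 0))² = (-1*(-1)*(-2) + (-8 - 1*0))² = (1*(-2) + (-8 + 0))² = (-2 - 8)² = (-10)² = 100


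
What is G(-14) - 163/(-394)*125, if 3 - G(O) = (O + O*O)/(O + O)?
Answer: 12059/197 ≈ 61.213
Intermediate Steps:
G(O) = 3 - (O + O**2)/(2*O) (G(O) = 3 - (O + O*O)/(O + O) = 3 - (O + O**2)/(2*O))
G(-14) - 163/(-394)*125 = (5/2 - 1/2*(-14)) - 163/(-394)*125 = (5/2 + 7) - 163*(-1/394)*125 = 19/2 + (163/394)*125 = 19/2 + 20375/394 = 12059/197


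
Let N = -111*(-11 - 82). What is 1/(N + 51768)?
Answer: 1/62091 ≈ 1.6105e-5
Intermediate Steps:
N = 10323 (N = -111*(-93) = 10323)
1/(N + 51768) = 1/(10323 + 51768) = 1/62091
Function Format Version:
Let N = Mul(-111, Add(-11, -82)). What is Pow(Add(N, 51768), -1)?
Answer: Rational(1, 62091) ≈ 1.6105e-5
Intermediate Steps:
N = 10323 (N = Mul(-111, -93) = 10323)
Pow(Add(N, 51768), -1) = Pow(Add(10323, 51768), -1) = Pow(62091, -1) = Rational(1, 62091)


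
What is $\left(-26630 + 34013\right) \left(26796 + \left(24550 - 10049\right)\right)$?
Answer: $304895751$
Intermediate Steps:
$\left(-26630 + 34013\right) \left(26796 + \left(24550 - 10049\right)\right) = 7383 \left(26796 + 14501\right) = 7383 \cdot 41297 = 304895751$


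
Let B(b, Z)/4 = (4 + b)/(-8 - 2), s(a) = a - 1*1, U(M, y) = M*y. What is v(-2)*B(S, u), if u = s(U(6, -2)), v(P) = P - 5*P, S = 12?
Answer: -256/5 ≈ -51.200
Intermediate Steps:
v(P) = -4*P
s(a) = -1 + a (s(a) = a - 1 = -1 + a)
u = -13 (u = -1 + 6*(-2) = -1 - 12 = -13)
B(b, Z) = -8/5 - 2*b/5 (B(b, Z) = 4*((4 + b)/(-8 - 2)) = 4*((4 + b)/(-10)) = 4*((4 + b)*(-1/10)) = 4*(-2/5 - b/10) = -8/5 - 2*b/5)
v(-2)*B(S, u) = (-4*(-2))*(-8/5 - 2/5*12) = 8*(-8/5 - 24/5) = 8*(-32/5) = -256/5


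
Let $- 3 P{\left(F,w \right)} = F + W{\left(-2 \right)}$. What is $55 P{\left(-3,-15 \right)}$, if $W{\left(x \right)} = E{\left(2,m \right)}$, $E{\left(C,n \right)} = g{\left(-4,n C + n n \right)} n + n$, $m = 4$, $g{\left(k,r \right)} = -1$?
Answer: $55$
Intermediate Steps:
$E{\left(C,n \right)} = 0$ ($E{\left(C,n \right)} = - n + n = 0$)
$W{\left(x \right)} = 0$
$P{\left(F,w \right)} = - \frac{F}{3}$ ($P{\left(F,w \right)} = - \frac{F + 0}{3} = - \frac{F}{3}$)
$55 P{\left(-3,-15 \right)} = 55 \left(\left(- \frac{1}{3}\right) \left(-3\right)\right) = 55 \cdot 1 = 55$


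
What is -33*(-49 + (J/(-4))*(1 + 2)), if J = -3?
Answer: 6171/4 ≈ 1542.8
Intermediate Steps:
-33*(-49 + (J/(-4))*(1 + 2)) = -33*(-49 + (-3/(-4))*(1 + 2)) = -33*(-49 - 3*(-1/4)*3) = -33*(-49 + (3/4)*3) = -33*(-49 + 9/4) = -33*(-187/4) = 6171/4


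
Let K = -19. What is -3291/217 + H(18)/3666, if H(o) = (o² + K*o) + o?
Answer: -3291/217 ≈ -15.166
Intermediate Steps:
H(o) = o² - 18*o (H(o) = (o² - 19*o) + o = o² - 18*o)
-3291/217 + H(18)/3666 = -3291/217 + (18*(-18 + 18))/3666 = -3291*1/217 + (18*0)*(1/3666) = -3291/217 + 0*(1/3666) = -3291/217 + 0 = -3291/217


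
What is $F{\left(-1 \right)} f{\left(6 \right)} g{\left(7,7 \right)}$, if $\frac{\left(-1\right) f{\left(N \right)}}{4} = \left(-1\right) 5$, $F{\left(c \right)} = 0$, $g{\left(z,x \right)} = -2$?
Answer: $0$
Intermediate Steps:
$f{\left(N \right)} = 20$ ($f{\left(N \right)} = - 4 \left(\left(-1\right) 5\right) = \left(-4\right) \left(-5\right) = 20$)
$F{\left(-1 \right)} f{\left(6 \right)} g{\left(7,7 \right)} = 0 \cdot 20 \left(-2\right) = 0 \left(-2\right) = 0$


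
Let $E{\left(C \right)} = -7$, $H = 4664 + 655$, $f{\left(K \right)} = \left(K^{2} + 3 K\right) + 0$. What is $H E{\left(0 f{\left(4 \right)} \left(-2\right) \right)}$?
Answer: $-37233$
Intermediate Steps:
$f{\left(K \right)} = K^{2} + 3 K$
$H = 5319$
$H E{\left(0 f{\left(4 \right)} \left(-2\right) \right)} = 5319 \left(-7\right) = -37233$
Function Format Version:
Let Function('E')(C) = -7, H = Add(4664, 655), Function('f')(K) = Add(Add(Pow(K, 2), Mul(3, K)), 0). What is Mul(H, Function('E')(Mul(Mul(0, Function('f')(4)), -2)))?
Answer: -37233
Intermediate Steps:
Function('f')(K) = Add(Pow(K, 2), Mul(3, K))
H = 5319
Mul(H, Function('E')(Mul(Mul(0, Function('f')(4)), -2))) = Mul(5319, -7) = -37233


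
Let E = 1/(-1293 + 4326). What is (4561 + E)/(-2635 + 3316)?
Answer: 13833514/2065473 ≈ 6.6975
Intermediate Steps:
E = 1/3033 ≈ 0.00032971
(4561 + E)/(-2635 + 3316) = (4561 + 1/3033)/(-2635 + 3316) = (13833514/3033)/681 = (13833514/3033)*(1/681) = 13833514/2065473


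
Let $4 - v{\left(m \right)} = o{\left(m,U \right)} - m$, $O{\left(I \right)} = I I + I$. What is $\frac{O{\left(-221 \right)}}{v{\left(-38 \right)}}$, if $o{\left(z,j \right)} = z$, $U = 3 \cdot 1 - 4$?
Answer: $12155$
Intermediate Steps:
$U = -1$ ($U = 3 - 4 = -1$)
$O{\left(I \right)} = I + I^{2}$ ($O{\left(I \right)} = I^{2} + I = I + I^{2}$)
$v{\left(m \right)} = 4$ ($v{\left(m \right)} = 4 - \left(m - m\right) = 4 - 0 = 4 + 0 = 4$)
$\frac{O{\left(-221 \right)}}{v{\left(-38 \right)}} = \frac{\left(-221\right) \left(1 - 221\right)}{4} = \left(-221\right) \left(-220\right) \frac{1}{4} = 48620 \cdot \frac{1}{4} = 12155$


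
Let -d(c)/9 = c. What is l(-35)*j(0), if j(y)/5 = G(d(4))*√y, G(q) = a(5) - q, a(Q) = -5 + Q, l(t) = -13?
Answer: 0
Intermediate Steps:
d(c) = -9*c
G(q) = -q (G(q) = (-5 + 5) - q = 0 - q = -q)
j(y) = 180*√y (j(y) = 5*((-(-9)*4)*√y) = 5*((-1*(-36))*√y) = 5*(36*√y) = 180*√y)
l(-35)*j(0) = -2340*√0 = -2340*0 = -13*0 = 0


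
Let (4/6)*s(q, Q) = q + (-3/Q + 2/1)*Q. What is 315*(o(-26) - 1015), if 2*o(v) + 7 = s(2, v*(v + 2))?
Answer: -104895/4 ≈ -26224.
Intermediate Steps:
s(q, Q) = 3*q/2 + 3*Q*(2 - 3/Q)/2 (s(q, Q) = 3*(q + (-3/Q + 2/1)*Q)/2 = 3*(q + (-3/Q + 2*1)*Q)/2 = 3*(q + (-3/Q + 2)*Q)/2 = 3*(q + (2 - 3/Q)*Q)/2 = 3*(q + Q*(2 - 3/Q))/2 = 3*q/2 + 3*Q*(2 - 3/Q)/2)
o(v) = -17/4 + 3*v*(2 + v)/2 (o(v) = -7/2 + (-9/2 + 3*(v*(v + 2)) + (3/2)*2)/2 = -7/2 + (-9/2 + 3*(v*(2 + v)) + 3)/2 = -7/2 + (-9/2 + 3*v*(2 + v) + 3)/2 = -7/2 + (-3/2 + 3*v*(2 + v))/2 = -7/2 + (-3/4 + 3*v*(2 + v)/2) = -17/4 + 3*v*(2 + v)/2)
315*(o(-26) - 1015) = 315*((-17/4 + (3/2)*(-26)*(2 - 26)) - 1015) = 315*((-17/4 + (3/2)*(-26)*(-24)) - 1015) = 315*((-17/4 + 936) - 1015) = 315*(3727/4 - 1015) = 315*(-333/4) = -104895/4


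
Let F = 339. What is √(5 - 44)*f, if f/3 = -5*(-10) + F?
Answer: 1167*I*√39 ≈ 7287.9*I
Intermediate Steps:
f = 1167 (f = 3*(-5*(-10) + 339) = 3*(50 + 339) = 3*389 = 1167)
√(5 - 44)*f = √(5 - 44)*1167 = √(-39)*1167 = (I*√39)*1167 = 1167*I*√39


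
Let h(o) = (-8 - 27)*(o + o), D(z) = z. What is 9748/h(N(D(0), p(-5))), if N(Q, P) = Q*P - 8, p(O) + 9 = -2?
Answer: 2437/140 ≈ 17.407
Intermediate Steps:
p(O) = -11 (p(O) = -9 - 2 = -11)
N(Q, P) = -8 + P*Q (N(Q, P) = P*Q - 8 = -8 + P*Q)
h(o) = -70*o
9748/h(N(D(0), p(-5))) = 9748/((-70*(-8 - 11*0))) = 9748/((-70*(-8 + 0))) = 9748/((-70*(-8))) = 9748/560 = 9748*(1/560) = 2437/140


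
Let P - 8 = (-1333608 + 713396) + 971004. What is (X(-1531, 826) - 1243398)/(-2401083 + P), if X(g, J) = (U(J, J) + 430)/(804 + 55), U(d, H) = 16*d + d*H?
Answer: 1067382960/1761193097 ≈ 0.60606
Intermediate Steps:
U(d, H) = 16*d + H*d
P = 350800 (P = 8 + ((-1333608 + 713396) + 971004) = 8 + (-620212 + 971004) = 8 + 350792 = 350800)
X(g, J) = 430/859 + J*(16 + J)/859 (X(g, J) = (J*(16 + J) + 430)/(804 + 55) = (430 + J*(16 + J))/859 = (430 + J*(16 + J))*(1/859) = 430/859 + J*(16 + J)/859)
(X(-1531, 826) - 1243398)/(-2401083 + P) = ((430/859 + (1/859)*826*(16 + 826)) - 1243398)/(-2401083 + 350800) = ((430/859 + (1/859)*826*842) - 1243398)/(-2050283) = ((430/859 + 695492/859) - 1243398)*(-1/2050283) = (695922/859 - 1243398)*(-1/2050283) = -1067382960/859*(-1/2050283) = 1067382960/1761193097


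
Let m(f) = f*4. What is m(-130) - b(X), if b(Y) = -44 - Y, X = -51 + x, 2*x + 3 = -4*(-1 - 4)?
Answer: -1037/2 ≈ -518.50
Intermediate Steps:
m(f) = 4*f
x = 17/2 (x = -3/2 + (-4*(-1 - 4))/2 = -3/2 + (-4*(-5))/2 = -3/2 + (1/2)*20 = -3/2 + 10 = 17/2 ≈ 8.5000)
X = -85/2 (X = -51 + 17/2 = -85/2 ≈ -42.500)
m(-130) - b(X) = 4*(-130) - (-44 - 1*(-85/2)) = -520 - (-44 + 85/2) = -520 - 1*(-3/2) = -520 + 3/2 = -1037/2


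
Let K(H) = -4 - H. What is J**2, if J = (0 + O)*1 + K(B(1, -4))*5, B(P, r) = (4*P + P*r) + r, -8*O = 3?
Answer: 9/64 ≈ 0.14063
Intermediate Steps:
O = -3/8 (O = -1/8*3 = -3/8 ≈ -0.37500)
B(P, r) = r + 4*P + P*r
J = -3/8 (J = (0 - 3/8)*1 + (-4 - (-4 + 4*1 + 1*(-4)))*5 = -3/8*1 + (-4 - (-4 + 4 - 4))*5 = -3/8 + (-4 - 1*(-4))*5 = -3/8 + (-4 + 4)*5 = -3/8 + 0*5 = -3/8 + 0 = -3/8 ≈ -0.37500)
J**2 = (-3/8)**2 = 9/64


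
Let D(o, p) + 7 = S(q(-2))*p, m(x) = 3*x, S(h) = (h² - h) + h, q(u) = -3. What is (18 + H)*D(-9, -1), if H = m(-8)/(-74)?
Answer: -10848/37 ≈ -293.19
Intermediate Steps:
S(h) = h²
D(o, p) = -7 + 9*p (D(o, p) = -7 + (-3)²*p = -7 + 9*p)
H = 12/37 (H = (3*(-8))/(-74) = -24*(-1/74) = 12/37 ≈ 0.32432)
(18 + H)*D(-9, -1) = (18 + 12/37)*(-7 + 9*(-1)) = 678*(-7 - 9)/37 = (678/37)*(-16) = -10848/37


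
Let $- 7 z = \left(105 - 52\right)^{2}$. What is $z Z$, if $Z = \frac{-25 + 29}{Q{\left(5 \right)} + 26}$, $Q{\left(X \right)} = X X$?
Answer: $- \frac{11236}{357} \approx -31.473$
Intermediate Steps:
$Q{\left(X \right)} = X^{2}$
$z = - \frac{2809}{7}$ ($z = - \frac{\left(105 - 52\right)^{2}}{7} = - \frac{53^{2}}{7} = \left(- \frac{1}{7}\right) 2809 = - \frac{2809}{7} \approx -401.29$)
$Z = \frac{4}{51}$ ($Z = \frac{-25 + 29}{5^{2} + 26} = \frac{4}{25 + 26} = \frac{4}{51} \approx 0.078431$)
$z Z = \left(- \frac{2809}{7}\right) \frac{4}{51} = - \frac{11236}{357}$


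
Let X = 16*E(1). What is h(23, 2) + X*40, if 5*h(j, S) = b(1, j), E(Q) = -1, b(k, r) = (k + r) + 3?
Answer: -3173/5 ≈ -634.60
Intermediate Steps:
b(k, r) = 3 + k + r
h(j, S) = ⅘ + j/5 (h(j, S) = (3 + 1 + j)/5 = (4 + j)/5 = ⅘ + j/5)
X = -16 (X = 16*(-1) = -16)
h(23, 2) + X*40 = (⅘ + (⅕)*23) - 16*40 = (⅘ + 23/5) - 640 = 27/5 - 640 = -3173/5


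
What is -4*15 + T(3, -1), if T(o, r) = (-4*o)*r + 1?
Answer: -47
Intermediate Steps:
T(o, r) = 1 - 4*o*r (T(o, r) = -4*o*r + 1 = 1 - 4*o*r)
-4*15 + T(3, -1) = -4*15 + (1 - 4*3*(-1)) = -60 + (1 + 12) = -60 + 13 = -47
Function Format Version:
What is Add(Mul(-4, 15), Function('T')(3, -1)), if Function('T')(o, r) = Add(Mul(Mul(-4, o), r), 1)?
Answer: -47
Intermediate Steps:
Function('T')(o, r) = Add(1, Mul(-4, o, r)) (Function('T')(o, r) = Add(Mul(-4, o, r), 1) = Add(1, Mul(-4, o, r)))
Add(Mul(-4, 15), Function('T')(3, -1)) = Add(Mul(-4, 15), Add(1, Mul(-4, 3, -1))) = Add(-60, Add(1, 12)) = Add(-60, 13) = -47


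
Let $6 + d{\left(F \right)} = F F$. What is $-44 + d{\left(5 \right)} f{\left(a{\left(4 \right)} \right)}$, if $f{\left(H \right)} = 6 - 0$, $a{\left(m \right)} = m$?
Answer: $70$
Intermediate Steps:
$f{\left(H \right)} = 6$ ($f{\left(H \right)} = 6 + 0 = 6$)
$d{\left(F \right)} = -6 + F^{2}$ ($d{\left(F \right)} = -6 + F F = -6 + F^{2}$)
$-44 + d{\left(5 \right)} f{\left(a{\left(4 \right)} \right)} = -44 + \left(-6 + 5^{2}\right) 6 = -44 + \left(-6 + 25\right) 6 = -44 + 19 \cdot 6 = -44 + 114 = 70$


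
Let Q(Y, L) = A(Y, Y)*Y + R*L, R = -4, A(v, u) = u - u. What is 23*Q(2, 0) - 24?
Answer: -24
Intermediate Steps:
A(v, u) = 0
Q(Y, L) = -4*L (Q(Y, L) = 0*Y - 4*L = 0 - 4*L = -4*L)
23*Q(2, 0) - 24 = 23*(-4*0) - 24 = 23*0 - 24 = 0 - 24 = -24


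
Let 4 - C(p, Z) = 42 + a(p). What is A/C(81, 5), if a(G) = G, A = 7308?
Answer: -1044/17 ≈ -61.412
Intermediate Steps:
C(p, Z) = -38 - p (C(p, Z) = 4 - (42 + p) = 4 + (-42 - p) = -38 - p)
A/C(81, 5) = 7308/(-38 - 1*81) = 7308/(-38 - 81) = 7308/(-119) = 7308*(-1/119) = -1044/17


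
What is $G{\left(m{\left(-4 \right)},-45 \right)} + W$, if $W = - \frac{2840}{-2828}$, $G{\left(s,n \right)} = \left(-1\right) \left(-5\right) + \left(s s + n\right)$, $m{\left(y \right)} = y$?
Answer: $- \frac{16258}{707} \approx -22.996$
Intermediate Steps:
$G{\left(s,n \right)} = 5 + n + s^{2}$ ($G{\left(s,n \right)} = 5 + \left(s^{2} + n\right) = 5 + \left(n + s^{2}\right) = 5 + n + s^{2}$)
$W = \frac{710}{707}$ ($W = \left(-2840\right) \left(- \frac{1}{2828}\right) = \frac{710}{707} \approx 1.0042$)
$G{\left(m{\left(-4 \right)},-45 \right)} + W = \left(5 - 45 + \left(-4\right)^{2}\right) + \frac{710}{707} = \left(5 - 45 + 16\right) + \frac{710}{707} = -24 + \frac{710}{707} = - \frac{16258}{707}$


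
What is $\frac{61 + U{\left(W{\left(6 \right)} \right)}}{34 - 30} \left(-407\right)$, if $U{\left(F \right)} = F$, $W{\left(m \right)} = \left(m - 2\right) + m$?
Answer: $- \frac{28897}{4} \approx -7224.3$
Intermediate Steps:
$W{\left(m \right)} = -2 + 2 m$ ($W{\left(m \right)} = \left(-2 + m\right) + m = -2 + 2 m$)
$\frac{61 + U{\left(W{\left(6 \right)} \right)}}{34 - 30} \left(-407\right) = \frac{61 + \left(-2 + 2 \cdot 6\right)}{34 - 30} \left(-407\right) = \frac{61 + \left(-2 + 12\right)}{4} \left(-407\right) = \left(61 + 10\right) \frac{1}{4} \left(-407\right) = 71 \cdot \frac{1}{4} \left(-407\right) = \frac{71}{4} \left(-407\right) = - \frac{28897}{4}$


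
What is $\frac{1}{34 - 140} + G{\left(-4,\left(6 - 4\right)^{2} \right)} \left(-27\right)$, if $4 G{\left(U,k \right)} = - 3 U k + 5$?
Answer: $- \frac{75845}{212} \approx -357.76$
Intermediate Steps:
$G{\left(U,k \right)} = \frac{5}{4} - \frac{3 U k}{4}$ ($G{\left(U,k \right)} = \frac{- 3 U k + 5}{4} = \frac{5 - 3 U k}{4} = \frac{5}{4} - \frac{3 U k}{4}$)
$\frac{1}{34 - 140} + G{\left(-4,\left(6 - 4\right)^{2} \right)} \left(-27\right) = \frac{1}{34 - 140} + \left(\frac{5}{4} - - 3 \left(6 - 4\right)^{2}\right) \left(-27\right) = \frac{1}{-106} + \left(\frac{5}{4} - - 3 \cdot 2^{2}\right) \left(-27\right) = - \frac{1}{106} + \left(\frac{5}{4} - \left(-3\right) 4\right) \left(-27\right) = - \frac{1}{106} + \left(\frac{5}{4} + 12\right) \left(-27\right) = - \frac{1}{106} + \frac{53}{4} \left(-27\right) = - \frac{1}{106} - \frac{1431}{4} = - \frac{75845}{212}$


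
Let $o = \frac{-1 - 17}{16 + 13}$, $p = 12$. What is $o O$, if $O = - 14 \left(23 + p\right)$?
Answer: $\frac{8820}{29} \approx 304.14$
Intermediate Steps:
$O = -490$ ($O = - 14 \left(23 + 12\right) = \left(-14\right) 35 = -490$)
$o = - \frac{18}{29} \approx -0.62069$
$o O = \left(- \frac{18}{29}\right) \left(-490\right) = \frac{8820}{29}$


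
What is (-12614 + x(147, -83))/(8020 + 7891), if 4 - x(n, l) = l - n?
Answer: -12380/15911 ≈ -0.77808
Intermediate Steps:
x(n, l) = 4 + n - l (x(n, l) = 4 - (l - n) = 4 + (n - l) = 4 + n - l)
(-12614 + x(147, -83))/(8020 + 7891) = (-12614 + (4 + 147 - 1*(-83)))/(8020 + 7891) = (-12614 + (4 + 147 + 83))/15911 = (-12614 + 234)*(1/15911) = -12380*1/15911 = -12380/15911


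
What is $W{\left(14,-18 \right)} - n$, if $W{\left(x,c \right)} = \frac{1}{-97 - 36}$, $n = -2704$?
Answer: $\frac{359631}{133} \approx 2704.0$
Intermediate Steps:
$W{\left(x,c \right)} = - \frac{1}{133}$ ($W{\left(x,c \right)} = \frac{1}{-133} = - \frac{1}{133}$)
$W{\left(14,-18 \right)} - n = - \frac{1}{133} - -2704 = - \frac{1}{133} + 2704 = \frac{359631}{133}$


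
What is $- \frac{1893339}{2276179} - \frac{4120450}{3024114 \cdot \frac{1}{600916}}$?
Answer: $- \frac{2817962918847820223}{3441712390203} \approx -8.1877 \cdot 10^{5}$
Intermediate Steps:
$- \frac{1893339}{2276179} - \frac{4120450}{3024114 \cdot \frac{1}{600916}} = \left(-1893339\right) \frac{1}{2276179} - \frac{4120450}{3024114 \cdot \frac{1}{600916}} = - \frac{1893339}{2276179} - \frac{4120450}{\frac{1512057}{300458}} = - \frac{1893339}{2276179} - \frac{1238022166100}{1512057} = - \frac{2817962918847820223}{3441712390203}$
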